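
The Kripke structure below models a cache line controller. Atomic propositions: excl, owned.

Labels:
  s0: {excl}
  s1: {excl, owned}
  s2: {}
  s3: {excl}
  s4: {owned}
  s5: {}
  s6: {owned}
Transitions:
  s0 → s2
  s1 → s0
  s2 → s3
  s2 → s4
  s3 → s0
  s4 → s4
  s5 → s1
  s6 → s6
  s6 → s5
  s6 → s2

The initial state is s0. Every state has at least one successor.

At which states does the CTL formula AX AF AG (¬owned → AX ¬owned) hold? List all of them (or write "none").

States satisfying AF AG (¬owned → AX ¬owned): {s4}.
States satisfying AX AF AG (¬owned → AX ¬owned): {s4}.

{s4}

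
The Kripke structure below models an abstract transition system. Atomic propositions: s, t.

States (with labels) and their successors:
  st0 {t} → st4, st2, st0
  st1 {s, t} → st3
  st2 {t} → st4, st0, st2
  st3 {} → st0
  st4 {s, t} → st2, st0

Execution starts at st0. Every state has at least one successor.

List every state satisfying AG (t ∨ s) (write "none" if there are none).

States satisfying t ∨ s: {st0, st1, st2, st4}.
States satisfying AG (t ∨ s): {st0, st2, st4}.

{st0, st2, st4}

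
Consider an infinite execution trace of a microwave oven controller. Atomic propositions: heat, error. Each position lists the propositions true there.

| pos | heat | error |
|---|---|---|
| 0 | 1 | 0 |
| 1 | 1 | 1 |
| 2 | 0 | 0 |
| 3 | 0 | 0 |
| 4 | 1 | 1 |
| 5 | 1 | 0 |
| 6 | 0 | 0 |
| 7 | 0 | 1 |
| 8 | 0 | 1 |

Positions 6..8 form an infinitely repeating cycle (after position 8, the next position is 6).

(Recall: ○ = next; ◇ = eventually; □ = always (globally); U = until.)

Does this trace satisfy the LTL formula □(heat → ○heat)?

Violated

heat → ○heat must hold at every position from 0 onward. It fails at position 1, so □(heat → ○heat) is false.
Positions where heat holds: 0, 1, 4, 5.
Check ○heat at each: 0→ok, 1→fails, 4→ok, 5→fails.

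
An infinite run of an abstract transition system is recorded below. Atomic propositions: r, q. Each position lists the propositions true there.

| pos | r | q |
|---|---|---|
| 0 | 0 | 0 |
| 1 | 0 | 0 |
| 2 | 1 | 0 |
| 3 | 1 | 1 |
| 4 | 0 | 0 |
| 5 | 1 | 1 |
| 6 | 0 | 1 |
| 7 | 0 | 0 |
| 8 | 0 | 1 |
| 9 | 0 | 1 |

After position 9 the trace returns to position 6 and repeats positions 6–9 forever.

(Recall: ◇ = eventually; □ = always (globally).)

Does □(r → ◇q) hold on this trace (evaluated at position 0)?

Yes

r → ◇q holds at every position 0..9, and those are all positions ever visited, so □(r → ◇q) holds.
Positions where r holds: 2, 3, 5.
Check ◇q at each: 2→ok, 3→ok, 5→ok.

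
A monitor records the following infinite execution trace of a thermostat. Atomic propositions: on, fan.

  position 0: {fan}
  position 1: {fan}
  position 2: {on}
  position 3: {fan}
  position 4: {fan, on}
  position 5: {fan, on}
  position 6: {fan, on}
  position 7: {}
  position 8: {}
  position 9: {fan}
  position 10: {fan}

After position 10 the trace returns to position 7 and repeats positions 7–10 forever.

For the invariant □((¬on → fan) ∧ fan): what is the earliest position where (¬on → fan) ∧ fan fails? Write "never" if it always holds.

Check (¬on → fan) ∧ fan at each position in order: 0 ✓, 1 ✓.
At position 2 the labels are {on}, so (¬on → fan) ∧ fan is false there. This is the first violation.

2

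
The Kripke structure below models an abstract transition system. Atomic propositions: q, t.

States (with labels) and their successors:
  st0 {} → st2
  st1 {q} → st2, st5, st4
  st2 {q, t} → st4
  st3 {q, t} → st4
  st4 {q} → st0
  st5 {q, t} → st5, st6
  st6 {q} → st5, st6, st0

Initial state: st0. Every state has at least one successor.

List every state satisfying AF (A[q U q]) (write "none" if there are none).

States satisfying A[q U q]: {st1, st2, st3, st4, st5, st6}.
States satisfying AF (A[q U q]): {st0, st1, st2, st3, st4, st5, st6}.

{st0, st1, st2, st3, st4, st5, st6}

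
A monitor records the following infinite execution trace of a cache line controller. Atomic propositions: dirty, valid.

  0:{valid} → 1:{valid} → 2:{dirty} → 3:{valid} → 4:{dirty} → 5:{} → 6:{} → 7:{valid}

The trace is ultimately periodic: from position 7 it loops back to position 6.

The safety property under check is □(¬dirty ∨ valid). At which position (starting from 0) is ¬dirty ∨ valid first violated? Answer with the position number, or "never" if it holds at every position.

Check ¬dirty ∨ valid at each position in order: 0 ✓, 1 ✓.
At position 2 the labels are {dirty}, so ¬dirty ∨ valid is false there. This is the first violation.

2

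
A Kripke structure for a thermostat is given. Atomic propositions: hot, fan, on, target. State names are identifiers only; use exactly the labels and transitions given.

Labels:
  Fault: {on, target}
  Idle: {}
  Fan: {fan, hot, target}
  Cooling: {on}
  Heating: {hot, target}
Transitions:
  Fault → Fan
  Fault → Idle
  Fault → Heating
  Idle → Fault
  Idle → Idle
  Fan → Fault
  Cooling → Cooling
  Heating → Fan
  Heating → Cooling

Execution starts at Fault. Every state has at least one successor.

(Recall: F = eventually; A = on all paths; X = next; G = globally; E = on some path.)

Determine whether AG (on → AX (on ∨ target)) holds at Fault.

States satisfying on → AX (on ∨ target): {Idle, Fan, Cooling, Heating}.
States satisfying AG (on → AX (on ∨ target)): {Cooling}.
Fault is reachable from Fault and violates on → AX (on ∨ target), so AG fails at Fault.
Fault ∉ Sat(AG (on → AX (on ∨ target))).

No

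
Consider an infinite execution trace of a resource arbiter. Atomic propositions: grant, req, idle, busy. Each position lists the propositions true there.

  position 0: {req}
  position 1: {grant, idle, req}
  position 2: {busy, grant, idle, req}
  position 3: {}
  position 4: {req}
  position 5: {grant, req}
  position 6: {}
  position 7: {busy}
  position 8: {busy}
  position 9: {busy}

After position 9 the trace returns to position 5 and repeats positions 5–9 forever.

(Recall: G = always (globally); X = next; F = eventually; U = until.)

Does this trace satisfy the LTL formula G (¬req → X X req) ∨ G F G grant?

Does not hold

¬req → X X req must hold at every position from 0 onward. It fails at position 6, so G (¬req → X X req) is false.
Positions where ¬req holds: 3, 6, 7, 8, 9.
Check X X req at each: 3→ok, 6→fails, 7→fails, 8→ok, 9→fails.
F G grant must hold at every position from 0 onward. It fails at position 0, so G F G grant is false.
At position 0: G (¬req → X X req) is false; G F G grant is false; so G (¬req → X X req) ∨ G F G grant is false.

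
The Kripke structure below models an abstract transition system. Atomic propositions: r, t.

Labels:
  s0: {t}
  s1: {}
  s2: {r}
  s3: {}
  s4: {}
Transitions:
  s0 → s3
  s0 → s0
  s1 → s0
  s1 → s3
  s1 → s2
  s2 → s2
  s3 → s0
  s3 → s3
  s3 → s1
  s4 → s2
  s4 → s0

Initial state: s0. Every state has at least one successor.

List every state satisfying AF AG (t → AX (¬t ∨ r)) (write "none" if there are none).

States satisfying AG (t → AX (¬t ∨ r)): {s2}.
States satisfying AF AG (t → AX (¬t ∨ r)): {s2}.

{s2}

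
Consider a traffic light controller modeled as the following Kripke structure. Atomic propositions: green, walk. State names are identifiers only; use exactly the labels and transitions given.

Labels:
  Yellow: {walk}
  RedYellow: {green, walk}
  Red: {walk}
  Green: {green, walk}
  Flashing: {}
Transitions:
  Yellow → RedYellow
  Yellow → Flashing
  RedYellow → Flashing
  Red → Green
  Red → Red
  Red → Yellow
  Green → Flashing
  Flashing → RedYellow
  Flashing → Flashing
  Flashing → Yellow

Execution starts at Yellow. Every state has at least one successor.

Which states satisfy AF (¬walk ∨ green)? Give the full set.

{Yellow, RedYellow, Green, Flashing}

States satisfying ¬walk ∨ green: {RedYellow, Green, Flashing}.
States satisfying AF (¬walk ∨ green): {Yellow, RedYellow, Green, Flashing}.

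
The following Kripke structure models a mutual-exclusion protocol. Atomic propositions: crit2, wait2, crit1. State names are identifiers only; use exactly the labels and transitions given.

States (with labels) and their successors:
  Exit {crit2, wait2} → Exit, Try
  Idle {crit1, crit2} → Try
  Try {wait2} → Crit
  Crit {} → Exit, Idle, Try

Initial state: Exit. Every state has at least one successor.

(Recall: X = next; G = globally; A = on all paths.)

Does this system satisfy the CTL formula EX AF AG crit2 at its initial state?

No

States satisfying AF AG crit2: ∅.
States satisfying EX AF AG crit2: ∅.
No suitable path/successor from Exit witnesses the formula.
Exit ∉ Sat(EX AF AG crit2).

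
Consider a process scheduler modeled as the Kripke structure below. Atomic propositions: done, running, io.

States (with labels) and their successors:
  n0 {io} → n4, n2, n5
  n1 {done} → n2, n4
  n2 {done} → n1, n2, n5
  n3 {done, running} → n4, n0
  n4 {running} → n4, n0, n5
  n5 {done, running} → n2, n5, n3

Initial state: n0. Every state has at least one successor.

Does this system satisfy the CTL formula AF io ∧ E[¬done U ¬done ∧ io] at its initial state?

Yes

States satisfying io: {n0}.
States satisfying AF io: {n0}.
States satisfying ¬done: {n0, n4}.
States satisfying ¬done ∧ io: {n0}.
States satisfying E[¬done U ¬done ∧ io]: {n0, n4}.
States satisfying AF io ∧ E[¬done U ¬done ∧ io]: {n0}.
n0 ∈ Sat(AF io ∧ E[¬done U ¬done ∧ io]).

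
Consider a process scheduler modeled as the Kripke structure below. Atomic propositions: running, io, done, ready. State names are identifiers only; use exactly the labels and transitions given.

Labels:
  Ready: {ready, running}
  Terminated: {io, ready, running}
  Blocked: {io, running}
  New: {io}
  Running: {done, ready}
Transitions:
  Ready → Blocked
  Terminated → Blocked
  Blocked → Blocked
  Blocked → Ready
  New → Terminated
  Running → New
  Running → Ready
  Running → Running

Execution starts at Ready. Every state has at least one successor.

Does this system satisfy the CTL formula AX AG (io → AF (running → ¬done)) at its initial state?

States satisfying AG (io → AF (running → ¬done)): {Ready, Terminated, Blocked, New, Running}.
States satisfying AX AG (io → AF (running → ¬done)): {Ready, Terminated, Blocked, New, Running}.
Ready ∈ Sat(AX AG (io → AF (running → ¬done))).

Yes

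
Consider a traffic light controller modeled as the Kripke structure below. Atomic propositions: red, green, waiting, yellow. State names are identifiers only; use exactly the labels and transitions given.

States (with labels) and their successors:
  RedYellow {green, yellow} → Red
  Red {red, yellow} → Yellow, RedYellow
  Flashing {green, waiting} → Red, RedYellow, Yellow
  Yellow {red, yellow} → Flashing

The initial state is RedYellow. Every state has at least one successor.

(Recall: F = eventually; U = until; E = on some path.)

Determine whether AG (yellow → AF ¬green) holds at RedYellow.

States satisfying yellow → AF ¬green: {RedYellow, Red, Flashing, Yellow}.
States satisfying AG (yellow → AF ¬green): {RedYellow, Red, Flashing, Yellow}.
Every state reachable from RedYellow satisfies yellow → AF ¬green.
RedYellow ∈ Sat(AG (yellow → AF ¬green)).

Satisfied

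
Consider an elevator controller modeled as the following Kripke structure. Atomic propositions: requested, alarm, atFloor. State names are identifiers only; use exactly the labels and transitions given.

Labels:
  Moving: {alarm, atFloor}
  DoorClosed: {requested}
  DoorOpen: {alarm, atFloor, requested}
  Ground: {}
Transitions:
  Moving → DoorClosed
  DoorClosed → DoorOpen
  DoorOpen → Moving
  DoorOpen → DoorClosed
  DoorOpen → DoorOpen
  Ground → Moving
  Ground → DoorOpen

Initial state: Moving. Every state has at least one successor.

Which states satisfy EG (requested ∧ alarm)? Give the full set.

States satisfying requested ∧ alarm: {DoorOpen}.
States satisfying EG (requested ∧ alarm): {DoorOpen}.

{DoorOpen}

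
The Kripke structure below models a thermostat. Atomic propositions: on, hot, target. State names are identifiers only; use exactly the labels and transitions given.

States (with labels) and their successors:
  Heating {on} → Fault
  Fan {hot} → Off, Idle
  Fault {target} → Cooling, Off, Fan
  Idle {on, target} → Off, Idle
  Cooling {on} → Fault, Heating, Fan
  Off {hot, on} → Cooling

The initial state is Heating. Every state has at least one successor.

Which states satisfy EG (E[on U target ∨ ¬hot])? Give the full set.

States satisfying E[on U target ∨ ¬hot]: {Heating, Fault, Idle, Cooling, Off}.
States satisfying EG (E[on U target ∨ ¬hot]): {Heating, Fault, Idle, Cooling, Off}.

{Heating, Fault, Idle, Cooling, Off}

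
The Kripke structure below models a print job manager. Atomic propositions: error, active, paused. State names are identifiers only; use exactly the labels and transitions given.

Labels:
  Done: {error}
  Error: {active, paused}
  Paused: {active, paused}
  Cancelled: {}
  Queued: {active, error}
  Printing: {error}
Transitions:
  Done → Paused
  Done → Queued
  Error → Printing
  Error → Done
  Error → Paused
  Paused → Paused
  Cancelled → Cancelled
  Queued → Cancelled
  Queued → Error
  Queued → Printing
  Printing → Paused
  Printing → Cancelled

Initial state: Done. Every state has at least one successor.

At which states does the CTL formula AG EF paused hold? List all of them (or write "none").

{Paused}

States satisfying EF paused: {Done, Error, Paused, Queued, Printing}.
States satisfying AG EF paused: {Paused}.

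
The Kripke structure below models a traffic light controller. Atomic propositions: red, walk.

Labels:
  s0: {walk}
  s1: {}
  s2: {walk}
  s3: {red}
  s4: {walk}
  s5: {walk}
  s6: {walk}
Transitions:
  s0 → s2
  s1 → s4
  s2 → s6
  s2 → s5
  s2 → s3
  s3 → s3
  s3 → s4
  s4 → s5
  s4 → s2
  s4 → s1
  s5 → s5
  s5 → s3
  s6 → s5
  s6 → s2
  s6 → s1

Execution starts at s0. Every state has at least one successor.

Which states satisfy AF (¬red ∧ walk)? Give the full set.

States satisfying ¬red ∧ walk: {s0, s2, s4, s5, s6}.
States satisfying AF (¬red ∧ walk): {s0, s1, s2, s4, s5, s6}.

{s0, s1, s2, s4, s5, s6}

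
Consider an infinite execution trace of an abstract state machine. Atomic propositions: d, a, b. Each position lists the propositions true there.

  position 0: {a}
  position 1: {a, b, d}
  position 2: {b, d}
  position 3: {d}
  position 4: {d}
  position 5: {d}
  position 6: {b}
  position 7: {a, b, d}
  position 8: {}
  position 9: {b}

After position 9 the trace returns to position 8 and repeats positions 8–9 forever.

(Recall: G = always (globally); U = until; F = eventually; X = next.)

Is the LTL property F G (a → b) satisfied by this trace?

G (a → b) holds at position 1, which is reachable from 0, so F G (a → b) holds.

Satisfied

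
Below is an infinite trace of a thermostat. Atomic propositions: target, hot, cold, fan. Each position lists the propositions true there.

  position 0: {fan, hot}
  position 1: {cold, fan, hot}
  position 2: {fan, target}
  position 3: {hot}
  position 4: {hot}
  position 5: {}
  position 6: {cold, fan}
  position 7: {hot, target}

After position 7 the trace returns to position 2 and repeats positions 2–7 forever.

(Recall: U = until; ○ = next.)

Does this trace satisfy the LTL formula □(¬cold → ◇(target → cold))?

¬cold → ◇(target → cold) holds at every position 0..7, and those are all positions ever visited, so □(¬cold → ◇(target → cold)) holds.
Positions where ¬cold holds: 0, 2, 3, 4, 5, 7.
Check ◇(target → cold) at each: 0→ok, 2→ok, 3→ok, 4→ok, 5→ok, 7→ok.

Yes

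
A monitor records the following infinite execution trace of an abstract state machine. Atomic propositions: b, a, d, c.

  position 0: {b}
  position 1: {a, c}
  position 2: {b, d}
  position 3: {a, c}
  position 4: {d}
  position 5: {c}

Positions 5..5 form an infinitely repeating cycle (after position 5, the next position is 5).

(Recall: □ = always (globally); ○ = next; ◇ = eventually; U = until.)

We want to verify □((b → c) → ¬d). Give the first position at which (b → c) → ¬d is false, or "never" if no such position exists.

4

Check (b → c) → ¬d at each position in order: 0 ✓, 1 ✓, 2 ✓, 3 ✓.
At position 4 the labels are {d}, so (b → c) → ¬d is false there. This is the first violation.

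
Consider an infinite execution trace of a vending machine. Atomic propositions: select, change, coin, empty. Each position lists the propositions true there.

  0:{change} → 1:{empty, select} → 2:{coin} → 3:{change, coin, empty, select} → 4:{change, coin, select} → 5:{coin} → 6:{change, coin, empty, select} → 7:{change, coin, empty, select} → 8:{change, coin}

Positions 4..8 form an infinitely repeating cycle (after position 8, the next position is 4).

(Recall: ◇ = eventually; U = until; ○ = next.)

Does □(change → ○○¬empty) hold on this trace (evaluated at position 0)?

change → ○○¬empty must hold at every position from 0 onward. It fails at position 4, so □(change → ○○¬empty) is false.
Positions where change holds: 0, 3, 4, 6, 7, 8.
Check ○○¬empty at each: 0→ok, 3→ok, 4→fails, 6→ok, 7→ok, 8→ok.

Does not hold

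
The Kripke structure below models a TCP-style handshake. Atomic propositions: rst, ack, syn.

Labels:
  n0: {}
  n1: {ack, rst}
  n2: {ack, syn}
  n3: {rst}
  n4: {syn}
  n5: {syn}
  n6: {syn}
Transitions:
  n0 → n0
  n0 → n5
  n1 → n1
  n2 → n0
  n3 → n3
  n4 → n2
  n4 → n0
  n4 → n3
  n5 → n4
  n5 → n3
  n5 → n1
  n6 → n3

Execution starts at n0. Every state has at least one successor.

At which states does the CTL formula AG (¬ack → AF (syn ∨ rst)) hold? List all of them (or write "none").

States satisfying ¬ack → AF (syn ∨ rst): {n1, n2, n3, n4, n5, n6}.
States satisfying AG (¬ack → AF (syn ∨ rst)): {n1, n3, n6}.

{n1, n3, n6}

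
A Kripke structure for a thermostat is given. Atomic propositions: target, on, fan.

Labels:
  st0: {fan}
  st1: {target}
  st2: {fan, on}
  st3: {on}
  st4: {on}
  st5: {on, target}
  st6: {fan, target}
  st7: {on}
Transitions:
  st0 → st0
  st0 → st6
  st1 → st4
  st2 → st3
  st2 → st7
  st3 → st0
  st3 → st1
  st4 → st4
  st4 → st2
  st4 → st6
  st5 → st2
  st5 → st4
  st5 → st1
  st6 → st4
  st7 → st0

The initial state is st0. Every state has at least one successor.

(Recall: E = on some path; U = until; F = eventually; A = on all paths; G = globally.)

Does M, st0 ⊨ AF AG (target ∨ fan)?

States satisfying AG (target ∨ fan): ∅.
States satisfying AF AG (target ∨ fan): ∅.
There is a path from st0 along which AG (target ∨ fan) never holds.
st0 ∉ Sat(AF AG (target ∨ fan)).

No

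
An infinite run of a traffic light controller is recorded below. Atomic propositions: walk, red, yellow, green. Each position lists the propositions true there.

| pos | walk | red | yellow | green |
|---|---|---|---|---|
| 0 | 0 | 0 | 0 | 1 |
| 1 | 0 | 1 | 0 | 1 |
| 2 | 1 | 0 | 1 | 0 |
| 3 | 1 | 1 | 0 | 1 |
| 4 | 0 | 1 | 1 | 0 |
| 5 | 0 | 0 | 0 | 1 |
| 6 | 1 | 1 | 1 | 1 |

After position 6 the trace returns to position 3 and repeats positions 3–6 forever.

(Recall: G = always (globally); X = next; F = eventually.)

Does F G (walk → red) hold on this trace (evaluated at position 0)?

G (walk → red) holds at position 3, which is reachable from 0, so F G (walk → red) holds.

Holds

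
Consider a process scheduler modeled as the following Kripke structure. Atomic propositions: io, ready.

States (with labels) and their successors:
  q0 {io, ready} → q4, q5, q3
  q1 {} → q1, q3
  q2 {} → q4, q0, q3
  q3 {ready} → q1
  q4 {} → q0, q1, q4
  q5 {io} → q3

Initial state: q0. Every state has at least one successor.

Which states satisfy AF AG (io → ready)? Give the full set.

States satisfying AG (io → ready): {q1, q3}.
States satisfying AF AG (io → ready): {q1, q3, q5}.

{q1, q3, q5}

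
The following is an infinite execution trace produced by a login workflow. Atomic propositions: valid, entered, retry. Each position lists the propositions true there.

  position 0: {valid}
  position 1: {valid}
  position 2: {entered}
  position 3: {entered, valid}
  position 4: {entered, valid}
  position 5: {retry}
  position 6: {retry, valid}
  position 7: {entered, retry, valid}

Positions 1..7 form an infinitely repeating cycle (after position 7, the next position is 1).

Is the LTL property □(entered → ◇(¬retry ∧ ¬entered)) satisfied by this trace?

Holds

entered → ◇(¬retry ∧ ¬entered) holds at every position 0..7, and those are all positions ever visited, so □(entered → ◇(¬retry ∧ ¬entered)) holds.
Positions where entered holds: 2, 3, 4, 7.
Check ◇(¬retry ∧ ¬entered) at each: 2→ok, 3→ok, 4→ok, 7→ok.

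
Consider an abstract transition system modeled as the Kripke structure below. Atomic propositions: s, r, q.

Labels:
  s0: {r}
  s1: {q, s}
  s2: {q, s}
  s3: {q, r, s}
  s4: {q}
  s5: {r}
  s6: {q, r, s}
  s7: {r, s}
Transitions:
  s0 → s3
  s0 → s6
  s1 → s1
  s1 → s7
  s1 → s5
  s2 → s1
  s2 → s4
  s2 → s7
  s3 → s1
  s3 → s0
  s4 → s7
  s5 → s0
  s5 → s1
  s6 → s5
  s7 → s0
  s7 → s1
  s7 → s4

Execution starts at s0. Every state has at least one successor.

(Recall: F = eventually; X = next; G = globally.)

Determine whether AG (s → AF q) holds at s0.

States satisfying s → AF q: {s0, s1, s2, s3, s4, s5, s6, s7}.
States satisfying AG (s → AF q): {s0, s1, s2, s3, s4, s5, s6, s7}.
Every state reachable from s0 satisfies s → AF q.
s0 ∈ Sat(AG (s → AF q)).

Yes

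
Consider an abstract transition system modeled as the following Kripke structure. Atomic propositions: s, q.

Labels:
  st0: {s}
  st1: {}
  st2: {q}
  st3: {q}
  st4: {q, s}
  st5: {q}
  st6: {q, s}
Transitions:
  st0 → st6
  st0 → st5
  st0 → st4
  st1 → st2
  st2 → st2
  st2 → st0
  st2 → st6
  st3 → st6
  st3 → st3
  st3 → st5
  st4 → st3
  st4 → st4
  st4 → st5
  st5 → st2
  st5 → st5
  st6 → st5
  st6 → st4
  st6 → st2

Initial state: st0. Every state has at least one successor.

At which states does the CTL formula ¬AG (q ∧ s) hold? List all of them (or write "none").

{st0, st1, st2, st3, st4, st5, st6}

States satisfying q ∧ s: {st4, st6}.
States satisfying AG (q ∧ s): ∅.
States satisfying ¬AG (q ∧ s): {st0, st1, st2, st3, st4, st5, st6}.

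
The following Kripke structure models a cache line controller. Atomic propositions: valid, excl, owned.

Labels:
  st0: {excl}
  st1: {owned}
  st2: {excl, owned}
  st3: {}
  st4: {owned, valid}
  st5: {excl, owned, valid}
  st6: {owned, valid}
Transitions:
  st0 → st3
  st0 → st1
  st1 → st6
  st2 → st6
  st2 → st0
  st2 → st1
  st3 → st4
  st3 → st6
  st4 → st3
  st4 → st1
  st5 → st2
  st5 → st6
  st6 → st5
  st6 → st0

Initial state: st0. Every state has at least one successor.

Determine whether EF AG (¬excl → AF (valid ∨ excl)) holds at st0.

States satisfying AG (¬excl → AF (valid ∨ excl)): {st0, st1, st2, st3, st4, st5, st6}.
States satisfying EF AG (¬excl → AF (valid ∨ excl)): {st0, st1, st2, st3, st4, st5, st6}.
Some path from st0 reaches a state where AG (¬excl → AF (valid ∨ excl)) holds.
st0 ∈ Sat(EF AG (¬excl → AF (valid ∨ excl))).

Holds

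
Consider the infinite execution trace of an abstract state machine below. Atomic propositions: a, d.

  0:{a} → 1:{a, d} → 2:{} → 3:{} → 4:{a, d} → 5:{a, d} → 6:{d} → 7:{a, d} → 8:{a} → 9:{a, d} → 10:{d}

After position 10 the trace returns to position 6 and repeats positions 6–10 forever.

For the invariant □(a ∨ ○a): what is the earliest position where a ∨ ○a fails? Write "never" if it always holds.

2

Check a ∨ ○a at each position in order: 0 ✓, 1 ✓.
At position 2 the labels are {} and the next position 3 has {}, so a ∨ ○a is false there. This is the first violation.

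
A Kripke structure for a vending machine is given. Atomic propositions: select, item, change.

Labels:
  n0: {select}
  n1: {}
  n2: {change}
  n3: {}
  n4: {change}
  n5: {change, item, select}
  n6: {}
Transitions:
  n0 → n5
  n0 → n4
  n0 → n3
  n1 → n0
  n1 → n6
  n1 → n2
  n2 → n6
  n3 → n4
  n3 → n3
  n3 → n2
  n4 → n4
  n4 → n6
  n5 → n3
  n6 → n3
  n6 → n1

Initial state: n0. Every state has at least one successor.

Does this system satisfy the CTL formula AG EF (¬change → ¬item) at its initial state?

States satisfying EF (¬change → ¬item): {n0, n1, n2, n3, n4, n5, n6}.
States satisfying AG EF (¬change → ¬item): {n0, n1, n2, n3, n4, n5, n6}.
Every state reachable from n0 satisfies EF (¬change → ¬item).
n0 ∈ Sat(AG EF (¬change → ¬item)).

Satisfied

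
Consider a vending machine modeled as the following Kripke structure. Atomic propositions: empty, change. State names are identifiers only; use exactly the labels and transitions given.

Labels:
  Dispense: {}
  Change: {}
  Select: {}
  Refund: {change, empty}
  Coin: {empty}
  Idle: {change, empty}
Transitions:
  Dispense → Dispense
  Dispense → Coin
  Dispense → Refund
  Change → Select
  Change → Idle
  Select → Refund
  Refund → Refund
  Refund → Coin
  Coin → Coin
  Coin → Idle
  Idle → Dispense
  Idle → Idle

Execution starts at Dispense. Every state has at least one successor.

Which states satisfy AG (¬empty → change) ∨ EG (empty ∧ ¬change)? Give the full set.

{Coin}

States satisfying ¬empty → change: {Refund, Coin, Idle}.
States satisfying AG (¬empty → change): ∅.
States satisfying empty ∧ ¬change: {Coin}.
States satisfying EG (empty ∧ ¬change): {Coin}.
States satisfying AG (¬empty → change) ∨ EG (empty ∧ ¬change): {Coin}.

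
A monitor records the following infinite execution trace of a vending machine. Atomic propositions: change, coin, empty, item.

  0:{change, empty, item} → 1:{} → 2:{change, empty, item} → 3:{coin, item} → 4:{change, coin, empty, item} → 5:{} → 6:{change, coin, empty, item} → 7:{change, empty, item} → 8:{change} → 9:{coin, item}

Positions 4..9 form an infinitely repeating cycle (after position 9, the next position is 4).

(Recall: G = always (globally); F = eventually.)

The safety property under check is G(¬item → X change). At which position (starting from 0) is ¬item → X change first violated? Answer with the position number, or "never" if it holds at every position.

8

Check ¬item → X change at each position in order: 0 ✓, 1 ✓, 2 ✓, 3 ✓, 4 ✓, 5 ✓, 6 ✓, 7 ✓.
At position 8 the labels are {change} and the next position 9 has {coin, item}, so ¬item → X change is false there. This is the first violation.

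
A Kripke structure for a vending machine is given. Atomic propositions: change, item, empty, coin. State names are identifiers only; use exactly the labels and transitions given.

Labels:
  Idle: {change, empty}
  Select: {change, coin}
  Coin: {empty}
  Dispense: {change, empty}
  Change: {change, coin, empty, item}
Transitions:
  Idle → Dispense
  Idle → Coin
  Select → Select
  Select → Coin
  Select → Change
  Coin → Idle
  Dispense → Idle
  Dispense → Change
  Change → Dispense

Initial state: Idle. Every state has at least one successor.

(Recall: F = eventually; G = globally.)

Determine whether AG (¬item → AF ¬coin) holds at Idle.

States satisfying ¬item → AF ¬coin: {Idle, Coin, Dispense, Change}.
States satisfying AG (¬item → AF ¬coin): {Idle, Coin, Dispense, Change}.
Every state reachable from Idle satisfies ¬item → AF ¬coin.
Idle ∈ Sat(AG (¬item → AF ¬coin)).

Holds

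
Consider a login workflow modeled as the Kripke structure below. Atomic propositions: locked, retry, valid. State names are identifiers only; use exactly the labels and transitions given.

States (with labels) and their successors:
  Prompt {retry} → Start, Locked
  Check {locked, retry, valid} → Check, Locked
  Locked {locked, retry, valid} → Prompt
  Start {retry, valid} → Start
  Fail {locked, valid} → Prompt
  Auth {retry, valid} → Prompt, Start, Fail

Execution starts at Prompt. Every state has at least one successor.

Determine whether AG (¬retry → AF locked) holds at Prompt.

States satisfying ¬retry → AF locked: {Prompt, Check, Locked, Start, Fail, Auth}.
States satisfying AG (¬retry → AF locked): {Prompt, Check, Locked, Start, Fail, Auth}.
Every state reachable from Prompt satisfies ¬retry → AF locked.
Prompt ∈ Sat(AG (¬retry → AF locked)).

Yes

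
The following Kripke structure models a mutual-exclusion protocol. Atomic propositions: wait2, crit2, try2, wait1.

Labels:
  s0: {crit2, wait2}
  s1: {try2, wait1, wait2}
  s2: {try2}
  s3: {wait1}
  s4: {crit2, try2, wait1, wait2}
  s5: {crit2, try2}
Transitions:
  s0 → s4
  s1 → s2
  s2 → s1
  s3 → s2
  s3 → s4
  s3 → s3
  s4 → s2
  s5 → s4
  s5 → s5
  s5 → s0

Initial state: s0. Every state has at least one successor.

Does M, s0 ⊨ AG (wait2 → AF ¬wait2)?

Yes

States satisfying wait2 → AF ¬wait2: {s0, s1, s2, s3, s4, s5}.
States satisfying AG (wait2 → AF ¬wait2): {s0, s1, s2, s3, s4, s5}.
Every state reachable from s0 satisfies wait2 → AF ¬wait2.
s0 ∈ Sat(AG (wait2 → AF ¬wait2)).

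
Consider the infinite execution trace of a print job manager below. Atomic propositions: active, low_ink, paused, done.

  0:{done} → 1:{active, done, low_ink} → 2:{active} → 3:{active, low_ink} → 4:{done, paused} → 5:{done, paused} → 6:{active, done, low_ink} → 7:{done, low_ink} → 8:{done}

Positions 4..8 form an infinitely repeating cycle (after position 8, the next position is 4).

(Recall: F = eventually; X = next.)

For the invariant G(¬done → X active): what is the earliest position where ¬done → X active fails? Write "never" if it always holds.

3

Check ¬done → X active at each position in order: 0 ✓, 1 ✓, 2 ✓.
At position 3 the labels are {active, low_ink} and the next position 4 has {done, paused}, so ¬done → X active is false there. This is the first violation.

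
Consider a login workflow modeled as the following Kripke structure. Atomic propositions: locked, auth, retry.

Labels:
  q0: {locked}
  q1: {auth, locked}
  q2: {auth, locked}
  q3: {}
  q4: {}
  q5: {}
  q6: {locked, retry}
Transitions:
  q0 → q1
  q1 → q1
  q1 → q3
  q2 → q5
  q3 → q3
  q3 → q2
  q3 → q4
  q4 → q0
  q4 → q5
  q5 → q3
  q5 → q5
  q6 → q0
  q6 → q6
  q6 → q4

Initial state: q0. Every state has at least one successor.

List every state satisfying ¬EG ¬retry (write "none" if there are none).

States satisfying ¬retry: {q0, q1, q2, q3, q4, q5}.
States satisfying EG ¬retry: {q0, q1, q2, q3, q4, q5}.
States satisfying ¬EG ¬retry: {q6}.

{q6}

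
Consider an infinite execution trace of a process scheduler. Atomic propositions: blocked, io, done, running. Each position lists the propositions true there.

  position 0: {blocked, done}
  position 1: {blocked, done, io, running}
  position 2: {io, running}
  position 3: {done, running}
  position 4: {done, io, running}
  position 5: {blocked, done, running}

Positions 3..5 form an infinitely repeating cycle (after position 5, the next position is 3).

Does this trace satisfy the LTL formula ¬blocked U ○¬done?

Violated

Walking from position 0: at position 0, ○¬done has not yet held and ¬blocked fails, so ¬blocked U ○¬done is false.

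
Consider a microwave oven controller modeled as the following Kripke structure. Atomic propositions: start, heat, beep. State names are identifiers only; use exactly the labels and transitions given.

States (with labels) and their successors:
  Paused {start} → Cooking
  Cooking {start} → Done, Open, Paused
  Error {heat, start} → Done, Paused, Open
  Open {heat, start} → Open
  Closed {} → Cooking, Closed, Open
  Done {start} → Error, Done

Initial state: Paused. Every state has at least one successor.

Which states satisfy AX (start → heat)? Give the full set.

States satisfying start → heat: {Error, Open, Closed}.
States satisfying AX (start → heat): {Open}.

{Open}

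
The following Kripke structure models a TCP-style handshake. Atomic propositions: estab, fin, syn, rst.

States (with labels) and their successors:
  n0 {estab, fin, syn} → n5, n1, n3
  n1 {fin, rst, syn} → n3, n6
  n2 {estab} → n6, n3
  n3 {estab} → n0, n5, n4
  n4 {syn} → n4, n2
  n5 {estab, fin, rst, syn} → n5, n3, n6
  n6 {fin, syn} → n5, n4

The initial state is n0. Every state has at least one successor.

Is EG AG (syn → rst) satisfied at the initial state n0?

States satisfying AG (syn → rst): ∅.
States satisfying EG AG (syn → rst): ∅.
No suitable path/successor from n0 witnesses the formula.
n0 ∉ Sat(EG AG (syn → rst)).

Does not hold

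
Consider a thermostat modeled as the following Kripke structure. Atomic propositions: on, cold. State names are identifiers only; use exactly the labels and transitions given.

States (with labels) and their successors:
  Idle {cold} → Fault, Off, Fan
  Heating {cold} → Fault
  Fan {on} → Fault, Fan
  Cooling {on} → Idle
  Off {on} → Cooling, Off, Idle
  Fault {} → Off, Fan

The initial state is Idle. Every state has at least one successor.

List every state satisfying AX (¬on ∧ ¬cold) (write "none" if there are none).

{Heating}

States satisfying ¬on ∧ ¬cold: {Fault}.
States satisfying AX (¬on ∧ ¬cold): {Heating}.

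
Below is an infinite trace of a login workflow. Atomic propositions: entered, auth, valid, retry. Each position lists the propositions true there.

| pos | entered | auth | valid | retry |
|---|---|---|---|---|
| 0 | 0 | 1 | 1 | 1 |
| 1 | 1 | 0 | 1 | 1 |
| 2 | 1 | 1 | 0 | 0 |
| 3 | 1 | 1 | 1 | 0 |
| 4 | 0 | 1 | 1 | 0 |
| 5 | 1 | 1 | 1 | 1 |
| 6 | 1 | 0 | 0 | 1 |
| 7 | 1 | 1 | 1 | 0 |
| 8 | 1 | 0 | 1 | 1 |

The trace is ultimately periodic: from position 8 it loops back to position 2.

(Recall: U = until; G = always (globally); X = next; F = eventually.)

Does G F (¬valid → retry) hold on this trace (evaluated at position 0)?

F (¬valid → retry) holds at every position 0..8, and those are all positions ever visited, so G F (¬valid → retry) holds.

Holds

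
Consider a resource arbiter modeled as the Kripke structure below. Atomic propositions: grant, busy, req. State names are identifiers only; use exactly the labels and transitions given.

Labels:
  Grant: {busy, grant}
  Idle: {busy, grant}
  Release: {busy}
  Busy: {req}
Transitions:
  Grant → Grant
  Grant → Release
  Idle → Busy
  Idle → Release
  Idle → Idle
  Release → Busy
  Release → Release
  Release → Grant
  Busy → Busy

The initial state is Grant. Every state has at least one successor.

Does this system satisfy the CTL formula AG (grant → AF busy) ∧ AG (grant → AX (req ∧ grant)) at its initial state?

States satisfying grant → AF busy: {Grant, Idle, Release, Busy}.
States satisfying AG (grant → AF busy): {Grant, Idle, Release, Busy}.
States satisfying grant → AX (req ∧ grant): {Release, Busy}.
States satisfying AG (grant → AX (req ∧ grant)): {Busy}.
States satisfying AG (grant → AF busy) ∧ AG (grant → AX (req ∧ grant)): {Busy}.
Grant ∉ Sat(AG (grant → AF busy) ∧ AG (grant → AX (req ∧ grant))).

Does not hold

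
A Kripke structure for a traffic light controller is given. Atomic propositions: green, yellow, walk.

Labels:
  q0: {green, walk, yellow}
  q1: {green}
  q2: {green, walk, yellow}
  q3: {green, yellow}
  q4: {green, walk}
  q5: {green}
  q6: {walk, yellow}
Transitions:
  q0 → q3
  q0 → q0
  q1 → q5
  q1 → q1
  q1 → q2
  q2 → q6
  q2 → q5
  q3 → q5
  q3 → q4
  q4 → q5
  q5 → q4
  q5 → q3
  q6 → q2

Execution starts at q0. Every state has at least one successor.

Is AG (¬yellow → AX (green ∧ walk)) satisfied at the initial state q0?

States satisfying ¬yellow → AX (green ∧ walk): {q0, q2, q3, q6}.
States satisfying AG (¬yellow → AX (green ∧ walk)): ∅.
q4 is reachable from q0 and violates ¬yellow → AX (green ∧ walk), so AG fails at q0.
q0 ∉ Sat(AG (¬yellow → AX (green ∧ walk))).

No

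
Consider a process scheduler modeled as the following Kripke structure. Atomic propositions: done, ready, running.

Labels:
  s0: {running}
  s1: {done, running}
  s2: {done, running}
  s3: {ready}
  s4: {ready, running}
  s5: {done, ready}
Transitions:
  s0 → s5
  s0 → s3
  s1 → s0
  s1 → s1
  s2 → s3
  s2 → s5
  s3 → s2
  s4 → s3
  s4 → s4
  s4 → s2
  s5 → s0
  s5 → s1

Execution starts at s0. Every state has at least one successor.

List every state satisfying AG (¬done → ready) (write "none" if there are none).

none

States satisfying ¬done → ready: {s1, s2, s3, s4, s5}.
States satisfying AG (¬done → ready): ∅.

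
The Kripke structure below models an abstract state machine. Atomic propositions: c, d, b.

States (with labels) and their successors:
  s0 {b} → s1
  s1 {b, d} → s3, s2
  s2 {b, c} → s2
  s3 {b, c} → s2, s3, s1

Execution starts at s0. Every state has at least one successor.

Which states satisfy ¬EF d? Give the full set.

{s2}

States satisfying d: {s1}.
States satisfying EF d: {s0, s1, s3}.
States satisfying ¬EF d: {s2}.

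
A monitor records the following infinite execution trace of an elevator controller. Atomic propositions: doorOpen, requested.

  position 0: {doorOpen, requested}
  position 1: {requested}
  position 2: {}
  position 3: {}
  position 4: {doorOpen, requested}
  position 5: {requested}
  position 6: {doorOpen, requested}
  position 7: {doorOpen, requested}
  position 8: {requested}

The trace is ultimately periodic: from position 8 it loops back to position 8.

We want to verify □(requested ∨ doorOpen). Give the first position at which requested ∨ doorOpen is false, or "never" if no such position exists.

2

Check requested ∨ doorOpen at each position in order: 0 ✓, 1 ✓.
At position 2 the labels are {}, so requested ∨ doorOpen is false there. This is the first violation.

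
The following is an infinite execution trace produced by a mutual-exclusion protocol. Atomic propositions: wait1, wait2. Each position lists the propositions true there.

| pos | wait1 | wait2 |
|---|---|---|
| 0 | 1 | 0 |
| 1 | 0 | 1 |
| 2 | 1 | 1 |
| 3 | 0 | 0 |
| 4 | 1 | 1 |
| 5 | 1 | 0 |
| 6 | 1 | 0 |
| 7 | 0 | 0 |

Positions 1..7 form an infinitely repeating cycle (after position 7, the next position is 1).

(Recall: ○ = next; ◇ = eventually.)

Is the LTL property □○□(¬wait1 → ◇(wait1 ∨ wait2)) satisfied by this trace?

○□(¬wait1 → ◇(wait1 ∨ wait2)) holds at every position 0..7, and those are all positions ever visited, so □○□(¬wait1 → ◇(wait1 ∨ wait2)) holds.

Holds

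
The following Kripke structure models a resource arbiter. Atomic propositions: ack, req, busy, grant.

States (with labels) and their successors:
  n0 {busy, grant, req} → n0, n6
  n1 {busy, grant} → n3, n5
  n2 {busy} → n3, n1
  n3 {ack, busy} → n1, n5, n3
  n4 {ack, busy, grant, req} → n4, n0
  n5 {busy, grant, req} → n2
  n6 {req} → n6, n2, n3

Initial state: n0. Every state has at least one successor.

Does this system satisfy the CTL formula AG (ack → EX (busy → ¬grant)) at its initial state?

Yes

States satisfying ack → EX (busy → ¬grant): {n0, n1, n2, n3, n5, n6}.
States satisfying AG (ack → EX (busy → ¬grant)): {n0, n1, n2, n3, n5, n6}.
Every state reachable from n0 satisfies ack → EX (busy → ¬grant).
n0 ∈ Sat(AG (ack → EX (busy → ¬grant))).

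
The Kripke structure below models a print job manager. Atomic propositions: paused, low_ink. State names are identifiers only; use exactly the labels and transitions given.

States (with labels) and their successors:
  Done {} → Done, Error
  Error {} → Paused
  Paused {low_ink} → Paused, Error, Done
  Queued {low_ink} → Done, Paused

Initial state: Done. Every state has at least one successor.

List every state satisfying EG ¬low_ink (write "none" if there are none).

States satisfying ¬low_ink: {Done, Error}.
States satisfying EG ¬low_ink: {Done}.

{Done}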